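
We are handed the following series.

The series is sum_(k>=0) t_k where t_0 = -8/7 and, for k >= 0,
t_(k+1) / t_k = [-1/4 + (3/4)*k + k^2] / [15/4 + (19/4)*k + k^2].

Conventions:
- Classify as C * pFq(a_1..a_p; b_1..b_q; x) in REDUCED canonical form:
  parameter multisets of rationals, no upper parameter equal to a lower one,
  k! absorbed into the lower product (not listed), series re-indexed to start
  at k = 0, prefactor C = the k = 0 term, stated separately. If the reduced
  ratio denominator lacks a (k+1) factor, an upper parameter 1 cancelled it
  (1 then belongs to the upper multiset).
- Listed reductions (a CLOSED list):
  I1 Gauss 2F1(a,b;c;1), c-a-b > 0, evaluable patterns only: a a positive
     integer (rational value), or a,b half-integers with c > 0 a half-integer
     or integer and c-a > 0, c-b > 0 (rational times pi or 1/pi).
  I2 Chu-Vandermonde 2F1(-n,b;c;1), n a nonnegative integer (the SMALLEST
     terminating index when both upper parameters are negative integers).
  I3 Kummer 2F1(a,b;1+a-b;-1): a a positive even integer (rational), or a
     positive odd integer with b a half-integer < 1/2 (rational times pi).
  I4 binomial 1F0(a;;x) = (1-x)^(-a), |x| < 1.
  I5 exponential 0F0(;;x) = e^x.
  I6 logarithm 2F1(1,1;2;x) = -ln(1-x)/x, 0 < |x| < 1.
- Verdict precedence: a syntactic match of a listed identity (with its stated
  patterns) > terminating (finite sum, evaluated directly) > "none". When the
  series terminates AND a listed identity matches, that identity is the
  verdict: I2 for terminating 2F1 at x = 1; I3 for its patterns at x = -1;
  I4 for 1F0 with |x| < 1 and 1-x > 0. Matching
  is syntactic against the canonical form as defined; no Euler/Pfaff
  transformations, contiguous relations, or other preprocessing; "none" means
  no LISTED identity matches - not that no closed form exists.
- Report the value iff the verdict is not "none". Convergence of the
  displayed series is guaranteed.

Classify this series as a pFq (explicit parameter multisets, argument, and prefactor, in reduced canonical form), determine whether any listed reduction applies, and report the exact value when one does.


The tell: with t_0 = -8/7, factor the ratio over Q (prefactor -8/7): negated roots = parameters.
Step ratio: r(k) = 1 * (k-1/4) (k+1) / [(k+15/4) (k+1)] - rational; roots negated = parameters, x = 1, C = -8/7.

At argument 1: a 2F1 with upper {-1/4, 1}, lower {15/4}, scaled by C = -8/7. Verdict: Gauss's theorem (I1) fires (x = 1: the Gamma ratio telescopes since c-a-b = 3 > 0 and a = 1 in Z>0). Exact value: -22/21.


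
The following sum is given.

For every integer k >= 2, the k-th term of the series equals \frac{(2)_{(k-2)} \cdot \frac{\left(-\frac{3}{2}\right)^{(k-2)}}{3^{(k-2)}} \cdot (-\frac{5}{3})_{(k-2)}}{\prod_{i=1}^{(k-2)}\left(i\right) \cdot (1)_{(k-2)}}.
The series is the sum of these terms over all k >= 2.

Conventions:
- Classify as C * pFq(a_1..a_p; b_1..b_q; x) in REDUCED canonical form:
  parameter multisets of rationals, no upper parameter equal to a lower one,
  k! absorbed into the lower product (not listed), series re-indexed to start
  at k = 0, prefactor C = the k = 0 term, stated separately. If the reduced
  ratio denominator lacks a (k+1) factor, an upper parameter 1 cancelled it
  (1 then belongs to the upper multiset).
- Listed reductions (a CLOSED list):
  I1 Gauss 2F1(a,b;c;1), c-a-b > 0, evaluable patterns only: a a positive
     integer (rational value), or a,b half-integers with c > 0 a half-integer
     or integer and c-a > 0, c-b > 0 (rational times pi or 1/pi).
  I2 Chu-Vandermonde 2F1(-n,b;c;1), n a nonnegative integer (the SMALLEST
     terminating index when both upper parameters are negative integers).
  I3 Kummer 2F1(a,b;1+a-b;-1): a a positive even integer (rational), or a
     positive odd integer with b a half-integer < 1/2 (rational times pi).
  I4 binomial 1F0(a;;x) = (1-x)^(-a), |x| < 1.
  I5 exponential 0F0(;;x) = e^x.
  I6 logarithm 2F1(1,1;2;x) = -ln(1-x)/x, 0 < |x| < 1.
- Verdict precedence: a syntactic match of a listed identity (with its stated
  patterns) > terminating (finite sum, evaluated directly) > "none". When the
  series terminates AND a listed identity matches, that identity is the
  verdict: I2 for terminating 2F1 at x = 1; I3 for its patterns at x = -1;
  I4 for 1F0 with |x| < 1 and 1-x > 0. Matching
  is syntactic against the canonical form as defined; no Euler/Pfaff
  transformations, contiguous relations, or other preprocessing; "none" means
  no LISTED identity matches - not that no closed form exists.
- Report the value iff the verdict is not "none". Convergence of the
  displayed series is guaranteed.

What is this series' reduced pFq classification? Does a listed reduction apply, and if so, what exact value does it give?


x = -\frac{1}{2} here; the reduced form reads 2F1, upper {-\frac{5}{3}, 2}, lower {1}, C = 1. Verdict: none - at argument -\frac{1}{2} the multisets {-\frac{5}{3}, 2} ; {1} match no listed identity.

Structural cue: t_0 = 1 here, and the two k-th powers (C = 1) combine into one argument.
Term ratio: r(k) = -\frac{1}{2} * (k-\frac{5}{3}) (k+2) / [(k+1) (k+1)] - rational in k, leading ratio -\frac{1}{2}; with t_0 = 1, classification follows.


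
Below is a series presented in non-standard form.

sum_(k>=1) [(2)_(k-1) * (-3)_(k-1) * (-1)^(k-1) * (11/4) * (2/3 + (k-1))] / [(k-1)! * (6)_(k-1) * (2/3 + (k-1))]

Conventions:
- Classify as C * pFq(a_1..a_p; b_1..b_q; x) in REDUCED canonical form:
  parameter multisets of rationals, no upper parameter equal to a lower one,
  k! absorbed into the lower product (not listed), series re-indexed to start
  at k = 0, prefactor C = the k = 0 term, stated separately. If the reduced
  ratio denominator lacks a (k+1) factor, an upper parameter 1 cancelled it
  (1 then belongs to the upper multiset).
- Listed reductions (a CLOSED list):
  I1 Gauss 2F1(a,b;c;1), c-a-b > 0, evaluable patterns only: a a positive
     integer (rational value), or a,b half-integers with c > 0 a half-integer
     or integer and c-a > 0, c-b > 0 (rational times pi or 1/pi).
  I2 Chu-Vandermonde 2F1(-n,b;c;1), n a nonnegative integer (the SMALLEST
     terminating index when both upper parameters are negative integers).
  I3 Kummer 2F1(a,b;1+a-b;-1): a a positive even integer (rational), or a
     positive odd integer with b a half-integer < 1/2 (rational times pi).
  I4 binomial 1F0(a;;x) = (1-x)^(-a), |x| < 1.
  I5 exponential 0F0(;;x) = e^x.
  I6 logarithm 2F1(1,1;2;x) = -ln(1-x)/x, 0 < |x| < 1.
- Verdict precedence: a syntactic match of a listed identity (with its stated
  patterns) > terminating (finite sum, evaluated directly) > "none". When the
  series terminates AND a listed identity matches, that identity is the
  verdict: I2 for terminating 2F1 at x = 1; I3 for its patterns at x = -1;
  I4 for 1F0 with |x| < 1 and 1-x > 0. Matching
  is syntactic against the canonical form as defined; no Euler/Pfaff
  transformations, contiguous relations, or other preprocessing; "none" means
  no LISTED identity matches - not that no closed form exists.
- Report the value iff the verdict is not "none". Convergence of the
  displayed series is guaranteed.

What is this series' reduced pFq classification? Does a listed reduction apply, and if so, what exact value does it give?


At argument -1: a 2F1 with upper {-3, 2}, lower {6}, scaled by C = 11/4. Verdict: Kummer (I3) applies (x = -1; c = 6 equals 1+a-b for upper {-3, 2}: listed pattern). Exact value: 55/8.

Structural cue: t_0 being 11/4, the factor k + 2/3 cancels (top and bottom), leaving prefactor 11/4.
Consecutive-term ratio: r(k) = (-1) * (k-3) (k+2) / [(k+6) (k+1)] ; factor over Q: parameters, x = (-1), and C = 11/4.


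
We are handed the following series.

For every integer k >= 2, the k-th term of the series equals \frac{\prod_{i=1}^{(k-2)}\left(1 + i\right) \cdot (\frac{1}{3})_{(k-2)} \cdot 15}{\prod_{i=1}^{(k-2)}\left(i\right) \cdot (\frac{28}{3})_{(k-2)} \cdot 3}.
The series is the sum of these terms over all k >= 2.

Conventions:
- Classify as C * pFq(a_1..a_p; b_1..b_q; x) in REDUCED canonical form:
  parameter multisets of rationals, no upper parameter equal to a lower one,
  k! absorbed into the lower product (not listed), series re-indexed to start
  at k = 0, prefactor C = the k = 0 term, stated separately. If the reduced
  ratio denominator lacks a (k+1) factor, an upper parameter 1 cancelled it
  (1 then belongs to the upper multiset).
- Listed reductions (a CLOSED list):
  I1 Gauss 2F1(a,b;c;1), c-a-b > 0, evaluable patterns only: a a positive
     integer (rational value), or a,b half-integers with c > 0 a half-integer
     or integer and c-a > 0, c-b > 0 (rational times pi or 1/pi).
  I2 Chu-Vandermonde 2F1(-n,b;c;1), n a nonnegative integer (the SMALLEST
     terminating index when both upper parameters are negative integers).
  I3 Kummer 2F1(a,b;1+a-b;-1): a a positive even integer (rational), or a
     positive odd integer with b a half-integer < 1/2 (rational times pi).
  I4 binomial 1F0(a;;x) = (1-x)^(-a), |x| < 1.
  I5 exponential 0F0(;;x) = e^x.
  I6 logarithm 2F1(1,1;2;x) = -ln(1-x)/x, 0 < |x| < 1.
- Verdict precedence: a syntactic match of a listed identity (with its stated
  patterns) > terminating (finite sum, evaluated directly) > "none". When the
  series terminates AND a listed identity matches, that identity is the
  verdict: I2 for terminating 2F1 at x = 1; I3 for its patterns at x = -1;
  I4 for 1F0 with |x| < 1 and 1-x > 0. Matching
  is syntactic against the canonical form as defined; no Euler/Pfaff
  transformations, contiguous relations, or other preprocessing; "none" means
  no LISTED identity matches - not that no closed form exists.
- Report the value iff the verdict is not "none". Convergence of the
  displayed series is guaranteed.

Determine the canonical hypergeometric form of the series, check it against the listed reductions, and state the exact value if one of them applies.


Prefactor 5, argument 1: 2F1 with upper {\frac{1}{3}, 2} over lower {\frac{28}{3}}. Verdict: Gauss's theorem (I1) matches (x = 1: the Gamma ratio telescopes since c-a-b = 7 > 0 and a = 2 in Z>0). Its exact value is \frac{1375}{252}.

The tell: x = 1 and the constant factors (prefactor 5) combine into one prefactor.
Step ratio: r(k) = 1 * (k+\frac{1}{3}) (k+2) / [(k+\frac{28}{3}) (k+1)] - rational in k. x = 1; t_0 = 5; negate the roots.


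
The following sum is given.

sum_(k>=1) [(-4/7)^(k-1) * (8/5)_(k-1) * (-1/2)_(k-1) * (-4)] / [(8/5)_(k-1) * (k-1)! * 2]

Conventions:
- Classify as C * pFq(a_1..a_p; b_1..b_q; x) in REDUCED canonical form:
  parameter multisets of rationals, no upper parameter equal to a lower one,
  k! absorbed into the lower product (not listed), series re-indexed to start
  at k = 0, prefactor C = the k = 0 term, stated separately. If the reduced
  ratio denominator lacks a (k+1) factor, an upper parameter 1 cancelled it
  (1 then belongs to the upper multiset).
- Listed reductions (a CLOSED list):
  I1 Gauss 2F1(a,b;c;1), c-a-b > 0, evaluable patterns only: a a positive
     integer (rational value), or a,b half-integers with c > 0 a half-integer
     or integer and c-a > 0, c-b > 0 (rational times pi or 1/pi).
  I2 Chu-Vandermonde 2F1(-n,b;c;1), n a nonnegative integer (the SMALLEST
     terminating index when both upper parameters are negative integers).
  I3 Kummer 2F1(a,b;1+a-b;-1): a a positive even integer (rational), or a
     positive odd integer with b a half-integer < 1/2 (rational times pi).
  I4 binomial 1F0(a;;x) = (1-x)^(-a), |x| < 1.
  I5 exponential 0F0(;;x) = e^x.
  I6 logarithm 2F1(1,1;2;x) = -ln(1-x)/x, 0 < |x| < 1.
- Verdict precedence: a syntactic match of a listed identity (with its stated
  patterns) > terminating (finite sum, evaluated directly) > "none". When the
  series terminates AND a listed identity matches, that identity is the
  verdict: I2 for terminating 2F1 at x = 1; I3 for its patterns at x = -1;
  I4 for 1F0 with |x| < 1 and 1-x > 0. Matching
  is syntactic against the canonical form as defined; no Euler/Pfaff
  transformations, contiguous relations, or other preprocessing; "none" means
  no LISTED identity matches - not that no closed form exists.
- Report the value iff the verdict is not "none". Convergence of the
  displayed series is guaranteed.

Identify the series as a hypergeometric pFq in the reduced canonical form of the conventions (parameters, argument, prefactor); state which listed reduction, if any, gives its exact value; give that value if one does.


Structural cue: t_0 being -2, the parameter 8/5 appears in both the upper and lower lists and cancels.
Term ratio: r(k) = (-4/7) * (k-1/2) / [(k+1)] - rational in k, leading ratio (-4/7); with t_0 = -2, classification follows.

This is -2 * 1F0(-1/2; -; -4/7) in reduced canonical form. Verdict: the binomial series (I4) applies (the 1F0 binomial series: exponent 1/2, x = -4/7). Exact value: (-2) * (11/7)^(1/2).


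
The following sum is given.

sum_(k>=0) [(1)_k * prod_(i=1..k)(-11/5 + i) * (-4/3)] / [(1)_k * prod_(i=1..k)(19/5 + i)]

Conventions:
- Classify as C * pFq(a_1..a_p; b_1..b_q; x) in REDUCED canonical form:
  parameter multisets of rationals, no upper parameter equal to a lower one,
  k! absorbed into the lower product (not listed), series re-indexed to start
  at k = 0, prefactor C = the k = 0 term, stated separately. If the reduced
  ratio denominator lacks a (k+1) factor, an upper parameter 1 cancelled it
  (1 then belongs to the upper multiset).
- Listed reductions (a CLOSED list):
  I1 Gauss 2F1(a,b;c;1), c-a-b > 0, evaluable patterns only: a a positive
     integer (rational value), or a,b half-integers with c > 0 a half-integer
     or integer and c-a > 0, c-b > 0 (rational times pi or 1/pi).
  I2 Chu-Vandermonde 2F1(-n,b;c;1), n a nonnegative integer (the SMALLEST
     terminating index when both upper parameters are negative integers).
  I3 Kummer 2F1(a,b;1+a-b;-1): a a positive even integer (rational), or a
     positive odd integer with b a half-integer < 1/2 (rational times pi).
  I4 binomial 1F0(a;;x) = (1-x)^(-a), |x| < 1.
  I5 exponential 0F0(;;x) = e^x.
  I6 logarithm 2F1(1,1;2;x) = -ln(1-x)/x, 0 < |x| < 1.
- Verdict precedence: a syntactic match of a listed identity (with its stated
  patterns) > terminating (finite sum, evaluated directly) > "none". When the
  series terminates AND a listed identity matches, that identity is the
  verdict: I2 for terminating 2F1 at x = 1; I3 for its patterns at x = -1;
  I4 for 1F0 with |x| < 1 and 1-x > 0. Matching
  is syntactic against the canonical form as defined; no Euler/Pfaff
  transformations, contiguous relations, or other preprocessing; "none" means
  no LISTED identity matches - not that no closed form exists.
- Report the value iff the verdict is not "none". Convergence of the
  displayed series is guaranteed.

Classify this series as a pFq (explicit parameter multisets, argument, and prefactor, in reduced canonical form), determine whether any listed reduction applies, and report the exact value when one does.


Canonical form: C = -4/3 times 2F1 with upper {-6/5, 1}, lower {24/5}, x = 1. Verdict: Gauss's theorem (I1) matches (x = 1: the Gamma ratio telescopes since c-a-b = 5 > 0 and a = 1 in Z>0). Sum: -76/75.

Key step: t_0 = -4/3 here, and the lower running product (prefactor -4/3) is a rising factorial.
Consecutive-term ratio: r(k) = 1 * (k-6/5) (k+1) / [(k+24/5) (k+1)] - poly over poly, x = 1 from leading terms; C = -4/3 at k = 0.


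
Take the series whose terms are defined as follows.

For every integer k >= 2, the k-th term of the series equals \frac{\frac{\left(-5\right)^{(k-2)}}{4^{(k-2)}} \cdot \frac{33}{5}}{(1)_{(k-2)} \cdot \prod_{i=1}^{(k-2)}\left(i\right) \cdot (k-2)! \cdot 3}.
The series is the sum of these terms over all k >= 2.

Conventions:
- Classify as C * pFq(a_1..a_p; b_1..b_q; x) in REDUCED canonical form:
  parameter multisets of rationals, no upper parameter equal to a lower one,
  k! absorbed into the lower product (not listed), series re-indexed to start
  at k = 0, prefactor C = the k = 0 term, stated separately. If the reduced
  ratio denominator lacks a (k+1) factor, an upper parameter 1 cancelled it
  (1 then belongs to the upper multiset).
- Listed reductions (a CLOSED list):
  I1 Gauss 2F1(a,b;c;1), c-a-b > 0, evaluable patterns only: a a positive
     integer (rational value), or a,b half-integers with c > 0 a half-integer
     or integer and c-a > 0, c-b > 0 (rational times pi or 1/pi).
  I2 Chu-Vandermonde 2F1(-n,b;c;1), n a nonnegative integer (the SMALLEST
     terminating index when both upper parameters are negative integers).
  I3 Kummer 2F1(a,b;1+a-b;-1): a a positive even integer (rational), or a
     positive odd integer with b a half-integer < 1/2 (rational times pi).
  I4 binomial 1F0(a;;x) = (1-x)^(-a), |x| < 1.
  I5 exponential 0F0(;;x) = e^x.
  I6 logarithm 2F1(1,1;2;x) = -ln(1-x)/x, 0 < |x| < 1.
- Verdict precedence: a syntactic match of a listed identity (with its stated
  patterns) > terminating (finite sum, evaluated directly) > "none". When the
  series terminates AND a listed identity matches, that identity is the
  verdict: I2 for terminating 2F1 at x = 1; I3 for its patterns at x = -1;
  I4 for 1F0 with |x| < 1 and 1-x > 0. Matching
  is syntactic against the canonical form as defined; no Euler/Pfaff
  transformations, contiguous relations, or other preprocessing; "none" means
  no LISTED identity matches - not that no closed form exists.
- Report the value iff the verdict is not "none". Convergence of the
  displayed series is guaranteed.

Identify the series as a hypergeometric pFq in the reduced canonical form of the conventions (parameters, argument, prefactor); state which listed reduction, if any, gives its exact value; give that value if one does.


The series (x = -\frac{5}{4}) is 0F2: upper {-}, lower {1, 1}, prefactor \frac{11}{5}. Verdict: none. A 0F2 with upper {-} fits none of I1-I6 at x = -\frac{5}{4}; the sum runs forever.

The tell: t_0 = \frac{11}{5} here, and the lower running product (C = 11/5) is a rising factorial.
Ratio: r(k) = -\frac{5}{4} * 1 / [(k+1) (k+1) (k+1)] - poly over poly, x = -\frac{5}{4} from leading terms; C = \frac{11}{5} at k = 0.


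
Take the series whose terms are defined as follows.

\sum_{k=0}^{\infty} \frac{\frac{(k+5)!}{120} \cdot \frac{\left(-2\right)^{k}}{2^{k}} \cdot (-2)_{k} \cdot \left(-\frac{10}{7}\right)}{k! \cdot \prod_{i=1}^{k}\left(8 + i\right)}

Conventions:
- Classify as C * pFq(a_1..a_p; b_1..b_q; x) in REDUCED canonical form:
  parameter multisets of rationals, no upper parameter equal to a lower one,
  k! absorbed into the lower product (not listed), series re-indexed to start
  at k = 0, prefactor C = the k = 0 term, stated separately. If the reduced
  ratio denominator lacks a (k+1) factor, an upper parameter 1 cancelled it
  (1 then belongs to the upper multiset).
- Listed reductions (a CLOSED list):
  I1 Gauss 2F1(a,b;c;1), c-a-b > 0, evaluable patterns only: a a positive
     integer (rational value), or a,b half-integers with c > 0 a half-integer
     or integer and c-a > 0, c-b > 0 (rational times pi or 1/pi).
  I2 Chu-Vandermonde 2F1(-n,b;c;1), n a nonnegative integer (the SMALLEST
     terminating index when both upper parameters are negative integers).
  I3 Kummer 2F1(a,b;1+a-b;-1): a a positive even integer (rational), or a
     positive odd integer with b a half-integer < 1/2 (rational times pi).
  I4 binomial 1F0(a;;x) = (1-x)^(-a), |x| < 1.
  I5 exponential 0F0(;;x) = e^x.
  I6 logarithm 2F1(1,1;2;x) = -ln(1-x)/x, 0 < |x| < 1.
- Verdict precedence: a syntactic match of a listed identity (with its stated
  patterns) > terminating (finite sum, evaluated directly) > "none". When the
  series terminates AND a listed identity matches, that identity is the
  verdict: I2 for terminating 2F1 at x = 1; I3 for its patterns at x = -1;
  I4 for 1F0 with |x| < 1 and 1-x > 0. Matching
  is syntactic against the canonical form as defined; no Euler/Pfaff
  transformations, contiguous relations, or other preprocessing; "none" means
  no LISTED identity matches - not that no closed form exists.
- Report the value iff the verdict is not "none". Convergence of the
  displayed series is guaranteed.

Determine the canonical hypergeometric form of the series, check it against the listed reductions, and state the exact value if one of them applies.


x = -1 here; the reduced form reads 2F1, upper {-2, 6}, lower {9}, C = -\frac{10}{7}. Verdict at x = -1: the Kummer evaluation I3 matches (x = -1; c = 9 equals 1+a-b for upper {-2, 6}: listed pattern). Sum: -4.

Key observation: t_0 = -\frac{10}{7} here, and the lower running product (C = -10/7) is a rising factorial.
Step ratio: r(k) = -1 * (k-2) (k+6) / [(k+9) (k+1)] - poly over poly, x = -1 from leading terms; C = -\frac{10}{7} at k = 0.


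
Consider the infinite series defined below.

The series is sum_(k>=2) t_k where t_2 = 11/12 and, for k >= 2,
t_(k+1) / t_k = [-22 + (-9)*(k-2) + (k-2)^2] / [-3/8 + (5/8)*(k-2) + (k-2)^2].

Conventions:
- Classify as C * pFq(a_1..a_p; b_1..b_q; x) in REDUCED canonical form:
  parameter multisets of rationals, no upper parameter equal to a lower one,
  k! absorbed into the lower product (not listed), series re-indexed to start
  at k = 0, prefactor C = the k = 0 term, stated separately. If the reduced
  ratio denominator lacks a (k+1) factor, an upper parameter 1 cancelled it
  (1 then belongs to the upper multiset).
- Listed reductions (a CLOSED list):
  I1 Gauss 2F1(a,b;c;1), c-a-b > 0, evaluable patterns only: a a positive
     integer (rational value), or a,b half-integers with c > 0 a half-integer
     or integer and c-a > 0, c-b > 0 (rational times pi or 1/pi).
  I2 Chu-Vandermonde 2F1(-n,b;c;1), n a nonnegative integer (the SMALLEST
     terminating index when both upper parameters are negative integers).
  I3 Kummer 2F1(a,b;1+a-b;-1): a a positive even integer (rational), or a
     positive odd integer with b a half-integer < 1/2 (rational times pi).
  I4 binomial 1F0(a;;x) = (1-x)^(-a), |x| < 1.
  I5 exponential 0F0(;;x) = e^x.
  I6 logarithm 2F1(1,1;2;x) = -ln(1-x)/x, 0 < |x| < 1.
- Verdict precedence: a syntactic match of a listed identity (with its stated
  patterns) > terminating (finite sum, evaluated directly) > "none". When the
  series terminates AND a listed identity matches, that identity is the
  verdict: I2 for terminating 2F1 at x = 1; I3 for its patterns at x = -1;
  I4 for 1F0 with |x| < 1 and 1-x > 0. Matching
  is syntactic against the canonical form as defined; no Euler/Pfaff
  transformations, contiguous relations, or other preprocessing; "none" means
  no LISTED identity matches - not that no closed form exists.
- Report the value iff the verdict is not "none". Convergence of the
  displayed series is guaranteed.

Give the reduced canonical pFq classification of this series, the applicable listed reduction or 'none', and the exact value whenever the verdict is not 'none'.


Prefactor 11/12, argument 1: 2F1 with upper {-11, 2} over lower {-3/8}. Verdict: Chu-Vandermonde (I2) fires (terminating 2F1 at x = 1 with n = 11, b = 2, c = -3/8). Its exact value is 209/5796.

Structural cue: t_0 being 11/12, the expanded ratio factors over Q; prefactor 11/12, roots give parameters.
Ratio: r(k) = 1 * (k-11) (k+2) / [(k-3/8) (k+1)] - rational in k. x = 1; t_0 = 11/12; negate the roots.


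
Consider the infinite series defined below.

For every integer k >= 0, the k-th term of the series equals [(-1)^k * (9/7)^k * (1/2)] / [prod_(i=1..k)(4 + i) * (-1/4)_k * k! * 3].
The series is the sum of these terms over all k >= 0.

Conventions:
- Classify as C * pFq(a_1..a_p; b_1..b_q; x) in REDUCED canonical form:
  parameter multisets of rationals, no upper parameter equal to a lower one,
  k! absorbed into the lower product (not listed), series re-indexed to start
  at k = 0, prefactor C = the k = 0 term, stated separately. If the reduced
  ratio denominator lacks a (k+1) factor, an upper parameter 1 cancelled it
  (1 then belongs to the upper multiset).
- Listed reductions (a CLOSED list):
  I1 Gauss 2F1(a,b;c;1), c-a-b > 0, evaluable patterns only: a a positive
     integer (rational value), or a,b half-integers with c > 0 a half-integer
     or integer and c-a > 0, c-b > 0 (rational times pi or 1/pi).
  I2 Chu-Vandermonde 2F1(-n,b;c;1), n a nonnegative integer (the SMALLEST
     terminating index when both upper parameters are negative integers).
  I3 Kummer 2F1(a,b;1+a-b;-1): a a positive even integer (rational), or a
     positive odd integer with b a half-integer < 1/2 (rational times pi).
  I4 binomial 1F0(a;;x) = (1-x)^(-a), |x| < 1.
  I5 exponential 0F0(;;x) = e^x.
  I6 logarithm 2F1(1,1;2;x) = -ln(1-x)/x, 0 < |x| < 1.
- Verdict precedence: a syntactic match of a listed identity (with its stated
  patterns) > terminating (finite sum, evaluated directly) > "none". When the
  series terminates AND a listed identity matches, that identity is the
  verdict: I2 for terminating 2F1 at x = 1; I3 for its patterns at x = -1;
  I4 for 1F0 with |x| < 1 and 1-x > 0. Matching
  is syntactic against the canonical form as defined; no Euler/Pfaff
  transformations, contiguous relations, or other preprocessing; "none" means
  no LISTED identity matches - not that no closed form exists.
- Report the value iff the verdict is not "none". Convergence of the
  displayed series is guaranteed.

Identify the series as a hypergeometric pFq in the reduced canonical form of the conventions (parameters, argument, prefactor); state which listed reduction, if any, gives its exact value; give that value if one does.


Reduced: x = -9/7, 0F2, upper = {-}, lower = {-1/4, 5}, C = 1/6. Verdict: none (x = -9/7): each listed identity misses the multisets {-} ; {-1/4, 5}.

Key step: t_0 = 1/6 here, and the lower running product (C = 1/6, x = -9/7) is a rising factorial.
Step ratio: r(k) = (-9/7) * 1 / [(k-1/4) (k+5) (k+1)] - poly over poly, x = (-9/7) from leading terms; C = 1/6 at k = 0.


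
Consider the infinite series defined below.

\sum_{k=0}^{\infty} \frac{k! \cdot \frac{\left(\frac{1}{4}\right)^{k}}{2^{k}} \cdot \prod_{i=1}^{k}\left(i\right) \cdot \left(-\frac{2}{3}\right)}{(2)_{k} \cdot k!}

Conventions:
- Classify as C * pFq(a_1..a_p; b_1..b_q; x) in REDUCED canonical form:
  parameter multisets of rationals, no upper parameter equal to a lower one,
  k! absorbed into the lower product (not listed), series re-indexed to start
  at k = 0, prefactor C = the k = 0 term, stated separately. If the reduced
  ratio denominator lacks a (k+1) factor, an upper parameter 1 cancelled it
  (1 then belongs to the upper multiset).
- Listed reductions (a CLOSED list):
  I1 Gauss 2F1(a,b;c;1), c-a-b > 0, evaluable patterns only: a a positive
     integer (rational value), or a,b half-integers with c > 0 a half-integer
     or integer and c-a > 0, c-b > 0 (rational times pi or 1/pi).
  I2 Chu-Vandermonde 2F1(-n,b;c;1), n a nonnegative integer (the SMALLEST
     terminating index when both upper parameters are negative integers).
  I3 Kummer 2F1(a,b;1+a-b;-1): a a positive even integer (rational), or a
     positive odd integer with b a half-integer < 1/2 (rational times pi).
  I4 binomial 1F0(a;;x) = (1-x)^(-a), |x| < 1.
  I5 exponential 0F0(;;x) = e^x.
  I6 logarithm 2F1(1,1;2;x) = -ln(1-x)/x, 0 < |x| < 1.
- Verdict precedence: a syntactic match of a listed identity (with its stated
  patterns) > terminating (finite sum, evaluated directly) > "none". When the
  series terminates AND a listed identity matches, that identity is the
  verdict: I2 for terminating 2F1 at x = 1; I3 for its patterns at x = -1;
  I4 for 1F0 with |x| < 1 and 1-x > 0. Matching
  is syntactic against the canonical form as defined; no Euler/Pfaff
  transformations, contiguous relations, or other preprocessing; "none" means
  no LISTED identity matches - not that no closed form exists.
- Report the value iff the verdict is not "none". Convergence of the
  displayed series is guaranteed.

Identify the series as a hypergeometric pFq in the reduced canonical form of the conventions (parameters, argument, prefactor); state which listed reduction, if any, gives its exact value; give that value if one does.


Classification (C = -\frac{2}{3}): 2F1 with upper {1, 1}, lower {2}, argument x = \frac{1}{8}. Verdict at x = \frac{1}{8}: the I6 logarithm reduction matches (the logarithm: parameters (1,1;2), x = \frac{1}{8}). Sum: \frac{16}{3} \cdot \ln\left(\frac{7}{8}\right).

Key step: t_0 being -\frac{2}{3}, the factorial ratio (C = -2/3, x = 1/8) (k+a-1)!/(a-1)! is a rising factorial (a)_k.
Adjacent-term ratio: r(k) = \frac{1}{8} * (k+1) (k+1) / [(k+2) (k+1)] - rational in k. x = \frac{1}{8}; t_0 = -\frac{2}{3}; negate the roots.


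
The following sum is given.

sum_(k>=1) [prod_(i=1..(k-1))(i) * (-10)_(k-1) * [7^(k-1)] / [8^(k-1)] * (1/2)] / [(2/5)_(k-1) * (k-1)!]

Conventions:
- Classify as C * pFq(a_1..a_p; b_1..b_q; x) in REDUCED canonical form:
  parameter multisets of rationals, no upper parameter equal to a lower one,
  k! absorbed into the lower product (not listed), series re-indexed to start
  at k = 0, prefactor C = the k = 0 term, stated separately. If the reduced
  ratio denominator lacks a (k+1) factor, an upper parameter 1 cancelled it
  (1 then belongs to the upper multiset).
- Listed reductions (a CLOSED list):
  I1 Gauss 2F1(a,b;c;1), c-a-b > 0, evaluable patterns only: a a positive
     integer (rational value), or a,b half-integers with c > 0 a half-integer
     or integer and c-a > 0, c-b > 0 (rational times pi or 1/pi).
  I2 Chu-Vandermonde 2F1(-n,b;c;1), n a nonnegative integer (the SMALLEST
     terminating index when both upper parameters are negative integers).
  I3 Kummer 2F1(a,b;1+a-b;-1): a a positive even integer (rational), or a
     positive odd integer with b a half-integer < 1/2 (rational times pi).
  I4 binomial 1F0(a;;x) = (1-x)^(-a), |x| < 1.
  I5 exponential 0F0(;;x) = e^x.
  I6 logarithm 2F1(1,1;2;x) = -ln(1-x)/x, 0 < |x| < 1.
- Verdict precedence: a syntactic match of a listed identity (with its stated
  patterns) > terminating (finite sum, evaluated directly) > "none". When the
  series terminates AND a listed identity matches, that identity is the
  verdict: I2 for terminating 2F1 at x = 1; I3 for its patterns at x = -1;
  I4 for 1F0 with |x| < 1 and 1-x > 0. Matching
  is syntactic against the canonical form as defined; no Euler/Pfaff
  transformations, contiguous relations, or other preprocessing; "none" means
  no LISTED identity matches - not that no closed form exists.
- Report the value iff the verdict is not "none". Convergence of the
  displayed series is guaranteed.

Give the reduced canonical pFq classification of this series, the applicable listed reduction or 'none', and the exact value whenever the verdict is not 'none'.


Reduced: x = 7/8, 2F1, upper = {-10, 1}, lower = {2/5}, C = 1/2. Verdict: terminating (-10 upstairs). 11 nonzero terms in all; added directly. Its exact value is -314432789148641/8380159799328768.

Key step: t_0 being 1/2, the running product (C = 1/2) telescopes to a rising factorial.
Adjacent-term ratio: r(k) = (7/8) * (k-10) (k+1) / [(k+2/5) (k+1)] - rational in k, leading ratio (7/8); with t_0 = 1/2, classification follows.


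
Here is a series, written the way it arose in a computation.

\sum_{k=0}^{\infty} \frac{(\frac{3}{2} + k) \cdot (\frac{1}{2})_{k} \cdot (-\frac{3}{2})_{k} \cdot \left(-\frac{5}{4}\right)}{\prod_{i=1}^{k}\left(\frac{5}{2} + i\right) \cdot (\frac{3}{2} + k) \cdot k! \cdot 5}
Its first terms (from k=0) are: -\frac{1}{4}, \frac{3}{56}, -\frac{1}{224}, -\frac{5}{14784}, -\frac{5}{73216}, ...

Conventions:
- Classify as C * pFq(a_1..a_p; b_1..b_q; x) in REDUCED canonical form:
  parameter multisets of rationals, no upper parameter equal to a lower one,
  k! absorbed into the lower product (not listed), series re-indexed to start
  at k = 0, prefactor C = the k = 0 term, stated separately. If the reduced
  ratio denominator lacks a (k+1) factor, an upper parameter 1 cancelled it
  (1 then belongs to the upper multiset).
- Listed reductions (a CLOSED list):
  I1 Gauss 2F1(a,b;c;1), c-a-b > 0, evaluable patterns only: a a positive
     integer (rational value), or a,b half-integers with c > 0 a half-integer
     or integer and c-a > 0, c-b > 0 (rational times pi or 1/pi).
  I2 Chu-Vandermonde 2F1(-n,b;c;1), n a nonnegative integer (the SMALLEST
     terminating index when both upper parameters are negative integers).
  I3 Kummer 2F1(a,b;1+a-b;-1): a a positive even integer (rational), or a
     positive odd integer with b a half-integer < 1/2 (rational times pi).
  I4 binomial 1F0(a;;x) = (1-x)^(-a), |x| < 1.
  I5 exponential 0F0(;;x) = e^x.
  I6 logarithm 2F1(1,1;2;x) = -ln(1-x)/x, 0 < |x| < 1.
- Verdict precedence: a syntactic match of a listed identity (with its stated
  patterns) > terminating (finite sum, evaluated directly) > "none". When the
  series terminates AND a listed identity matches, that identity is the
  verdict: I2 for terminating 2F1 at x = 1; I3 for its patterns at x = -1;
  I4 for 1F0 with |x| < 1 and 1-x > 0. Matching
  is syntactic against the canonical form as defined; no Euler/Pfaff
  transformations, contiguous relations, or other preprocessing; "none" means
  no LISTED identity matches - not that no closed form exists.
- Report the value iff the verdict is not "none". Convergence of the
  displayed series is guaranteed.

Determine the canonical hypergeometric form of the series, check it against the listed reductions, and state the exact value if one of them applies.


Key observation: t_0 = -\frac{1}{4} here, and the constant factors (prefactor -1/4) combine into one prefactor.
Ratio: r(k) = 1 * (k-\frac{3}{2}) (k+\frac{1}{2}) / [(k+\frac{7}{2}) (k+1)] - rational; roots negated = parameters, x = 1, C = -\frac{1}{4}.

With C = -\frac{1}{4}: the canonical form is 2F1(-\frac{3}{2}, \frac{1}{2}; \frac{7}{2}; 1). Verdict: this is Gauss's theorem I1 (half-integer case) (x = 1; upper {-\frac{3}{2}, \frac{1}{2}} half-integers, c = \frac{7}{2} in the evaluable pattern). Hence: \left(-\frac{525}{8192}\right) \cdot \pi.


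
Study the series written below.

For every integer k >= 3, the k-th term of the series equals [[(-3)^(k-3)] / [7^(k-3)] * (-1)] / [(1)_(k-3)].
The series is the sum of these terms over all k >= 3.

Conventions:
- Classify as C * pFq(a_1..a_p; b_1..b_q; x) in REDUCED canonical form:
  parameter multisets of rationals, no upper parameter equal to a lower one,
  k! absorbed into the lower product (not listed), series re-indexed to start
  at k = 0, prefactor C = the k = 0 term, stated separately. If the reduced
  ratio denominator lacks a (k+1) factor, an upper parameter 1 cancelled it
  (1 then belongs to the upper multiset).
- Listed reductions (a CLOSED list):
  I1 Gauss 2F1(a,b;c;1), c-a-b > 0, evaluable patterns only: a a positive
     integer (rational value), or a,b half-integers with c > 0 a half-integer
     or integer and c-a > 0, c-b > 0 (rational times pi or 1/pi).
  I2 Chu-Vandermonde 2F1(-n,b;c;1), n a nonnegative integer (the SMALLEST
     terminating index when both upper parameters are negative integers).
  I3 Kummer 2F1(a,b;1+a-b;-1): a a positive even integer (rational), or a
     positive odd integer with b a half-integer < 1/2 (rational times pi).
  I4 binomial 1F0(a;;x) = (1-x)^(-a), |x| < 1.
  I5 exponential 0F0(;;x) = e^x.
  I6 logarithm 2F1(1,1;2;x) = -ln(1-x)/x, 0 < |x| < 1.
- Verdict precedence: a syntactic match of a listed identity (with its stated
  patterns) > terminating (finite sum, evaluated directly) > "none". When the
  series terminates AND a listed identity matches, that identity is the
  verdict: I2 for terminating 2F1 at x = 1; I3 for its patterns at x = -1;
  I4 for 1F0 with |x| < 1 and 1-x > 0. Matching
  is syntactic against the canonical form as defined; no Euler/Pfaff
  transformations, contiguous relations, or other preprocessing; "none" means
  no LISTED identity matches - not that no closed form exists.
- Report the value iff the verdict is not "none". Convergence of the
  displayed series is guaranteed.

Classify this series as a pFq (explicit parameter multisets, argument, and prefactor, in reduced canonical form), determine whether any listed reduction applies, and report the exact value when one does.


Canonical form: C = -1 times 0F0 with upper {-}, lower {-}, x = -3/7. Verdict at x = -3/7: the exponential series (I5) matches (the 0F0 exponential series at x = -3/7). Its exact value is (-1) * e^(-3/7).

Key observation: from the first term -1: (1)_k (prefactor -1) is k! itself.
Adjacent-term ratio: r(k) = (-3/7) * 1 / [(k+1)] - rational in k. x = (-3/7); t_0 = -1; negate the roots.


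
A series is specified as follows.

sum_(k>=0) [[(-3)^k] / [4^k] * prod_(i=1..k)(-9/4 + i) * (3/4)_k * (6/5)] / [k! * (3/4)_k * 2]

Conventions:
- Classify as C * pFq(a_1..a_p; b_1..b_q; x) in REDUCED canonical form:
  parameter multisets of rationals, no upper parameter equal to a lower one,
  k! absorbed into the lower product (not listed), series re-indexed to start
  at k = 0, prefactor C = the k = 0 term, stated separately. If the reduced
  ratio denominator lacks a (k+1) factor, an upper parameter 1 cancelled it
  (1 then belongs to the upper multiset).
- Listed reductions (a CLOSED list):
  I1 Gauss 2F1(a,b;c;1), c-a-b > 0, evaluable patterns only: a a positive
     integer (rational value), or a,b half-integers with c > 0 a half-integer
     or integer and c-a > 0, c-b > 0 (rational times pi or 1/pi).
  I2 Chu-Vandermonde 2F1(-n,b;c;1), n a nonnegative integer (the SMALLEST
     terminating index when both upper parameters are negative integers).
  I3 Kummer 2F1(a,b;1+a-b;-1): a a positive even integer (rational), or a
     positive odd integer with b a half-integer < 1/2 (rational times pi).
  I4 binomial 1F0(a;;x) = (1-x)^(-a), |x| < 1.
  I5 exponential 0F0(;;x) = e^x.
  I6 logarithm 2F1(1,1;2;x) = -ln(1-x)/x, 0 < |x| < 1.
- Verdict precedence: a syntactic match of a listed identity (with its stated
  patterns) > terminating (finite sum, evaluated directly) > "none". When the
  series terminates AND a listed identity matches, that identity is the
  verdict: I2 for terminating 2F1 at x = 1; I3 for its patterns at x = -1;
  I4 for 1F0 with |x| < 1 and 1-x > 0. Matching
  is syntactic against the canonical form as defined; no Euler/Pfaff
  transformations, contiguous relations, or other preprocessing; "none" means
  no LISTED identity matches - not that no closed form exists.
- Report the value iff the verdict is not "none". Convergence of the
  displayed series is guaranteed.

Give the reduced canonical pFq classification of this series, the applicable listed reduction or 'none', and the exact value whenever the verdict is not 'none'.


Key step: t_0 being 3/5, the parameter 3/4 appears in both the upper and lower lists and cancels.
Ratio: r(k) = (-3/4) * (k-5/4) / [(k+1)] ; factor over Q: parameters, x = (-3/4), and C = 3/5.

x = -3/4 here; the reduced form reads 1F0, upper {-5/4}, lower {-}, C = 3/5. Verdict at x = -3/4: binomial (I4) matches (the 1F0 binomial series: exponent 5/4, x = -3/4). Hence: (3/5) * (7/4)^(5/4).


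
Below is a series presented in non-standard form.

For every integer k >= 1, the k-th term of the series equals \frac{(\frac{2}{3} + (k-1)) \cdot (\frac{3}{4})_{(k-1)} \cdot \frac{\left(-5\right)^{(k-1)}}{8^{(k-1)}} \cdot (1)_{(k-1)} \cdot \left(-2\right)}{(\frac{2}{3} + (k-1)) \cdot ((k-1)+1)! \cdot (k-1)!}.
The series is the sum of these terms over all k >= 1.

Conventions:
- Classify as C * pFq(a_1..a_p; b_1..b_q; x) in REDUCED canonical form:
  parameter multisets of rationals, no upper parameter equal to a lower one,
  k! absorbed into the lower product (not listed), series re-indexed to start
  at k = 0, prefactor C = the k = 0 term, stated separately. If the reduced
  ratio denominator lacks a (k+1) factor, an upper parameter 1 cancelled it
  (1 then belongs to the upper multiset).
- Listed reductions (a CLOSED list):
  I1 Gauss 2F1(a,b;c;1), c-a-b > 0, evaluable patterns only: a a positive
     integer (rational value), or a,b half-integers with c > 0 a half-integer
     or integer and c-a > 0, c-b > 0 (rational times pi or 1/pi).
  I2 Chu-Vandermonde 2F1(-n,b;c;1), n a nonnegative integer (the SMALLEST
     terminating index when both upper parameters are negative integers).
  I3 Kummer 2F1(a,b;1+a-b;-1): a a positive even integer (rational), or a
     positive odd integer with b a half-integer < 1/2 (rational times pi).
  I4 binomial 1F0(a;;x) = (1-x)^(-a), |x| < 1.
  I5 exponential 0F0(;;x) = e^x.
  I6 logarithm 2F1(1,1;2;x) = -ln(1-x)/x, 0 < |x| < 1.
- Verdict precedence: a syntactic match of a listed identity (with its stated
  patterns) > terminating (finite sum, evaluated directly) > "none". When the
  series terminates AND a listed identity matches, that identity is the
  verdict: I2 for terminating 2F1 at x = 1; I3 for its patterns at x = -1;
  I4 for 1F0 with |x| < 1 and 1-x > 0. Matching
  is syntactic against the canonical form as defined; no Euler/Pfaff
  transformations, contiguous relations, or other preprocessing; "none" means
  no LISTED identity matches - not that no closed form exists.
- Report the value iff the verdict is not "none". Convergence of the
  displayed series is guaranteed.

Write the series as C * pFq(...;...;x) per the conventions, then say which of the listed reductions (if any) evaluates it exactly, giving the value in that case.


Classification (C = -2): 2F1 with upper {\frac{3}{4}, 1}, lower {2}, argument x = -\frac{5}{8}. Verdict: none. A 2F1 with upper {\frac{3}{4}, 1} fits none of I1-I6 at x = -\frac{5}{8}; the sum runs forever.

The tell: from the first term -2: the denominator's factorial ratio (C = -2, x = -5/8) is a lower Pochhammer.
Consecutive-term ratio: r(k) = -\frac{5}{8} * (k+\frac{3}{4}) (k+1) / [(k+2) (k+1)] - rational in k, leading ratio -\frac{5}{8}; with t_0 = -2, classification follows.
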